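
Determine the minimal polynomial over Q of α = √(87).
m_α(x) = x^2 - 87

α satisfies α^2 - 87 = 0, so x^2 - 87 annihilates α. Since d = 87 is squarefree and ≠ 1, it is not a perfect square in Q, so x^2 - 87 has no rational root and is therefore irreducible over Q (a degree-2 polynomial over a field is irreducible iff it has no root). Hence m_α(x) = x^2 - 87.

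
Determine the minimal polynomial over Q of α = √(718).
m_α(x) = x^2 - 718

α satisfies α^2 - 718 = 0, so x^2 - 718 annihilates α. Since d = 718 is squarefree and ≠ 1, it is not a perfect square in Q, so x^2 - 718 has no rational root and is therefore irreducible over Q (a degree-2 polynomial over a field is irreducible iff it has no root). Hence m_α(x) = x^2 - 718.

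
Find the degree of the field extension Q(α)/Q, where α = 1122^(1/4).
[Q(α):Q] = 4

α is a root of x^4 - 1122. By Eisenstein's criterion at the prime p = 2 (which divides the constant term 1122 but p^2 = 4 does not, since 1122 is squarefree), x^4 - 1122 is irreducible over Q. Hence [Q(α):Q] = 4.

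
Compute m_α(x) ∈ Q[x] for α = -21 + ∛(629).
m_α(x) = x^3 + 63x^2 + 1323x + 8632

Set β = α + 21 = ∛(629), so β^3 = 629. Then (α + 21)^3 - 629 = 0, i.e. α is a root of g(x) = (x + 21)^3 - 629 = x^3 + 63x^2 + 1323x + 8632. Since g(x) = h(x + 21) where h(x) = x^3 - 629, and h is irreducible over Q (because 629 is not a perfect cube, so h has no rational root, and a monic cubic with no rational root is irreducible), g is also irreducible (irreducibility is preserved under the substitution x → x + 21). Hence m_α(x) = x^3 + 63x^2 + 1323x + 8632.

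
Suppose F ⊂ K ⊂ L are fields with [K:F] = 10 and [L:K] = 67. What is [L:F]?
[L:F] = 670

The tower law says that for any tower of field extensions F ⊂ K ⊂ L with finite degrees, [L:F] = [L:K] · [K:F]. Here this gives [L:F] = 67 · 10 = 670.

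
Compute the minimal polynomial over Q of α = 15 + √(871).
m_α(x) = x^2 - 30x - 646

From α - 15 = √(871), squaring gives (α - 15)^2 = 871, i.e. α^2 - 30α + 225 = 871, so α^2 - 30α - 646 = 0. The discriminant of x^2 - 30x - 646 is (-30)^2 - 4·(-646) = 900 + 2584 = 3484, and 4·(871) is not a perfect square in Q since 871 is squarefree and ≠ 1. Hence x^2 - 30x - 646 is irreducible over Q and is the minimal polynomial of α.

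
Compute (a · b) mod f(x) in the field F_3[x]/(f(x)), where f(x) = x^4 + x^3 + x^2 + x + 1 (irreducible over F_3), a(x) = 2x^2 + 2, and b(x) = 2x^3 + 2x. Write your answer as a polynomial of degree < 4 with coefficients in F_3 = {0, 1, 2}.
a · b ≡ 2x^3 + x + 1 (mod f(x))

Multiply in F_3[x]: a(x)·b(x) = (2x^2 + 2)·(2x^3 + 2x) = x^5 + 2x^3 + x. This has degree ≥ 4, so divide by f(x) over F_3: x^5 + 2x^3 + x = (x + 2)·(x^4 + x^3 + x^2 + x + 1) + (2x^3 + x + 1). Hence a·b ≡ 2x^3 + x + 1 (mod f). (F_3[x]/(f) is a field with 3^4 = 81 elements since f is irreducible of degree 4.)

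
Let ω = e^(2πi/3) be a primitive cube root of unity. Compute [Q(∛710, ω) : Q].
[Q(∛710, ω) : Q] = 6

[Q(∛710):Q] = 3 (min poly x^3 - 710, irreducible since 710 is not a perfect cube). [Q(ω):Q] = 2 (min poly x^2 + x + 1). Since Q(∛710) ⊂ R and ω ∉ R, we have ω ∉ Q(∛710), so x^2 + x + 1 remains irreducible over Q(∛710) and [Q(∛710, ω) : Q(∛710)] = 2. By the tower law, [Q(∛710, ω) : Q] = 3 · 2 = 6. (In fact Q(∛710, ω) is the splitting field of x^3 - 710 over Q.)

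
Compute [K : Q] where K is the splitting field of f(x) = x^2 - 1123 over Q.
[K : Q] = 2

f(x) = x^2 - 1123 factors as (x - √1123)(x + √1123). The splitting field is K = Q(√1123). Since 1123 is squarefree and > 1, it is not a perfect square, so x^2 - 1123 is irreducible over Q and [Q(√1123) : Q] = 2. Hence [K : Q] = 2.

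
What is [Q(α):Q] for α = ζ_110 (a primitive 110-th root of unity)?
[Q(α):Q] = 40

The minimal polynomial of ζ_110 over Q is the 110-th cyclotomic polynomial Φ_110(x), which is irreducible over Q and has degree φ(110) = 40. Hence [Q(α):Q] = φ(110) = 40.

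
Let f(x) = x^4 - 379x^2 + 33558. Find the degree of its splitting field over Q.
[K : Q] = 4

Solving the quadratic in x^2: x^2 = (379 ± √(379^2 - 4·33558))/2 = (379 ± √9409)/2 = (379 ± 97)/2, giving x^2 = 238 or x^2 = 141. So f(x) = (x^2 - 238)(x^2 - 141) and the roots of f are ±√238, ±√141. Hence the splitting field is K = Q(√238, √141). Since 238 and 141 are distinct squarefree integers > 1, their product 33558 is not a perfect square, so √141 ∉ Q(√238). By the tower law [K:Q] = [Q(√238,√141):Q(√238)] · [Q(√238):Q] = 2 · 2 = 4.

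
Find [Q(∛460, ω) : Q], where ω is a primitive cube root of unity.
[Q(∛460, ω) : Q] = 6

[Q(∛460):Q] = 3 (min poly x^3 - 460, irreducible since 460 is not a perfect cube). [Q(ω):Q] = 2 (min poly x^2 + x + 1). Since Q(∛460) ⊂ R and ω ∉ R, we have ω ∉ Q(∛460), so x^2 + x + 1 remains irreducible over Q(∛460) and [Q(∛460, ω) : Q(∛460)] = 2. By the tower law, [Q(∛460, ω) : Q] = 3 · 2 = 6. (In fact Q(∛460, ω) is the splitting field of x^3 - 460 over Q.)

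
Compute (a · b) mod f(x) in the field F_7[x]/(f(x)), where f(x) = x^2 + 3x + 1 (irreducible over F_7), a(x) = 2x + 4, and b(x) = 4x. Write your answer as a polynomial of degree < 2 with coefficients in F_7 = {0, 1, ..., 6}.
a · b ≡ 6x + 6 (mod f(x))

Multiply in F_7[x]: a(x)·b(x) = (2x + 4)·(4x) = x^2 + 2x. This has degree ≥ 2, so divide by f(x) over F_7: x^2 + 2x = (1)·(x^2 + 3x + 1) + (6x + 6). Hence a·b ≡ 6x + 6 (mod f). (F_7[x]/(f) is a field with 7^2 = 49 elements since f is irreducible of degree 2.)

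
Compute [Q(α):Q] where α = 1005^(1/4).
[Q(α):Q] = 4

α is a root of x^4 - 1005. By Eisenstein's criterion at the prime p = 3 (which divides the constant term 1005 but p^2 = 9 does not, since 1005 is squarefree), x^4 - 1005 is irreducible over Q. Hence [Q(α):Q] = 4.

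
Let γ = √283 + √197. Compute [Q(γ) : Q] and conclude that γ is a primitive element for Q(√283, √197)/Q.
[Q(γ) : Q] = 4 (equivalently, Q(γ) = Q(√283, √197))

Obviously Q(γ) ⊆ Q(√283, √197), and [Q(√283, √197):Q] = 4 (since 283, 197 are distinct squarefree integers > 1 with 55751 not a perfect square). To show equality we compute the minimal polynomial of γ. From γ = √283 + √197: γ^2 = 283 + 2√(55751) + 197 = 480 + 2√(55751), so γ^2 - 480 = 2√(55751); squaring, (γ^2 - 480)^2 = 4·55751, i.e. γ^4 - 960γ^2 + 230400 - 223004 = 0, i.e. γ^4 - 960γ^2 + 7396 = 0. So γ is a root of x^4 - 960x^2 + 7396. This polynomial is irreducible over Q: it has no rational root (each ±√283 ± √197 is irrational), and any factorization into two quadratics over Q would force √(55751) ∈ Q (pairing opposite roots) or √283, √197 ∈ Q (other pairings), all impossible. Hence [Q(γ):Q] = 4 = [Q(√283, √197):Q], so Q(γ) = Q(√283, √197).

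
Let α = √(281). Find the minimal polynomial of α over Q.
m_α(x) = x^2 - 281

α satisfies α^2 - 281 = 0, so x^2 - 281 annihilates α. Since d = 281 is squarefree and ≠ 1, it is not a perfect square in Q, so x^2 - 281 has no rational root and is therefore irreducible over Q (a degree-2 polynomial over a field is irreducible iff it has no root). Hence m_α(x) = x^2 - 281.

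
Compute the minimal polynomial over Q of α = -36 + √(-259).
m_α(x) = x^2 + 72x + 1555

From α + 36 = √(-259), squaring gives (α + 36)^2 = -259, i.e. α^2 + 72α + 1296 = -259, so α^2 + 72α + 1555 = 0. The discriminant of x^2 + 72x + 1555 is (72)^2 - 4·(1555) = 5184 - 6220 = -1036, and 4·(-259) is not a perfect square in Q since -259 is squarefree and ≠ 1. Hence x^2 + 72x + 1555 is irreducible over Q and is the minimal polynomial of α.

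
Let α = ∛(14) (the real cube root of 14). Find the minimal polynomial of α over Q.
m_α(x) = x^3 - 14

α satisfies α^3 = 14, so x^3 - 14 annihilates α. By the rational root test, a rational root p/q (in lowest terms) of x^3 - 14 would satisfy p^3 = 14 q^3, forcing q = 1 and p^3 = 14; but 14 is not a perfect cube, contradiction. A monic cubic over Q with no rational root is irreducible (any nontrivial factorization would include a linear factor). Hence x^3 - 14 is the minimal polynomial of α, and in particular [Q(α):Q] = 3.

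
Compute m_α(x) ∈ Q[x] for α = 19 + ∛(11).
m_α(x) = x^3 - 57x^2 + 1083x - 6870

Set β = α - 19 = ∛(11), so β^3 = 11. Then (α - 19)^3 - 11 = 0, i.e. α is a root of g(x) = (x - 19)^3 - 11 = x^3 - 57x^2 + 1083x - 6870. Since g(x) = h(x - 19) where h(x) = x^3 - 11, and h is irreducible over Q (because 11 is not a perfect cube, so h has no rational root, and a monic cubic with no rational root is irreducible), g is also irreducible (irreducibility is preserved under the substitution x → x - 19). Hence m_α(x) = x^3 - 57x^2 + 1083x - 6870.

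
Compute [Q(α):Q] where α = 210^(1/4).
[Q(α):Q] = 4

α is a root of x^4 - 210. By Eisenstein's criterion at the prime p = 2 (which divides the constant term 210 but p^2 = 4 does not, since 210 is squarefree), x^4 - 210 is irreducible over Q. Hence [Q(α):Q] = 4.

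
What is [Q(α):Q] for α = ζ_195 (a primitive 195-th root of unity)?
[Q(α):Q] = 96

The minimal polynomial of ζ_195 over Q is the 195-th cyclotomic polynomial Φ_195(x), which is irreducible over Q and has degree φ(195) = 96. Hence [Q(α):Q] = φ(195) = 96.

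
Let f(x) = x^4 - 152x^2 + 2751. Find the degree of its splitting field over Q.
[K : Q] = 4

Solving the quadratic in x^2: x^2 = (152 ± √(152^2 - 4·2751))/2 = (152 ± √12100)/2 = (152 ± 110)/2, giving x^2 = 131 or x^2 = 21. So f(x) = (x^2 - 131)(x^2 - 21) and the roots of f are ±√131, ±√21. Hence the splitting field is K = Q(√131, √21). Since 131 and 21 are distinct squarefree integers > 1, their product 2751 is not a perfect square, so √21 ∉ Q(√131). By the tower law [K:Q] = [Q(√131,√21):Q(√131)] · [Q(√131):Q] = 2 · 2 = 4.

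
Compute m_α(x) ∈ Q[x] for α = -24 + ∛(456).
m_α(x) = x^3 + 72x^2 + 1728x + 13368

Set β = α + 24 = ∛(456), so β^3 = 456. Then (α + 24)^3 - 456 = 0, i.e. α is a root of g(x) = (x + 24)^3 - 456 = x^3 + 72x^2 + 1728x + 13368. Since g(x) = h(x + 24) where h(x) = x^3 - 456, and h is irreducible over Q (because 456 is not a perfect cube, so h has no rational root, and a monic cubic with no rational root is irreducible), g is also irreducible (irreducibility is preserved under the substitution x → x + 24). Hence m_α(x) = x^3 + 72x^2 + 1728x + 13368.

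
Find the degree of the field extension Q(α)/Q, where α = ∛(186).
[Q(α):Q] = 3

The minimal polynomial of α is x^3 - 186, irreducible over Q since 186 is not a perfect cube (so x^3 - 186 has no rational root). Hence [Q(α):Q] = deg(m_α) = 3.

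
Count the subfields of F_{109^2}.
F_{109^2} has 2 subfields

The subfields of F_{p^n} are exactly the fields F_{p^d} for d | n (each is the fixed field of the unique index-d subgroup of Gal(F_{p^n}/F_p) ≅ Z/nZ). The divisors of n = 2 are {1, 2}, giving 2 subfields: F_{109^1}, F_{109^2}.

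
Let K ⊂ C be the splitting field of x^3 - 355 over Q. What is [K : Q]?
[K : Q] = 6

The roots of x^3 - 355 are ∛355, ω∛355, ω^2∛355 where ω = e^(2πi/3) is a primitive cube root of unity, so K = Q(∛355, ω). Now [Q(∛355):Q] = 3 (since 355 is not a perfect cube, x^3 - 355 is irreducible) and [Q(ω):Q] = 2. Both 2 and 3 divide [K:Q], and [K:Q] ≤ 3·2 = 6, so [K:Q] = 6. (Equivalently: Q(∛355) ⊂ R but ω ∉ R, so [K : Q(∛355)] = 2.)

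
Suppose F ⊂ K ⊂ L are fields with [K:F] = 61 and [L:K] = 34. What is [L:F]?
[L:F] = 2074

The tower law says that for any tower of field extensions F ⊂ K ⊂ L with finite degrees, [L:F] = [L:K] · [K:F]. Here this gives [L:F] = 34 · 61 = 2074.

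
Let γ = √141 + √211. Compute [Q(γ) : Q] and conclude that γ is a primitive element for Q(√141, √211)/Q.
[Q(γ) : Q] = 4 (equivalently, Q(γ) = Q(√141, √211))

Obviously Q(γ) ⊆ Q(√141, √211), and [Q(√141, √211):Q] = 4 (since 141, 211 are distinct squarefree integers > 1 with 29751 not a perfect square). To show equality we compute the minimal polynomial of γ. From γ = √141 + √211: γ^2 = 141 + 2√(29751) + 211 = 352 + 2√(29751), so γ^2 - 352 = 2√(29751); squaring, (γ^2 - 352)^2 = 4·29751, i.e. γ^4 - 704γ^2 + 123904 - 119004 = 0, i.e. γ^4 - 704γ^2 + 4900 = 0. So γ is a root of x^4 - 704x^2 + 4900. This polynomial is irreducible over Q: it has no rational root (each ±√141 ± √211 is irrational), and any factorization into two quadratics over Q would force √(29751) ∈ Q (pairing opposite roots) or √141, √211 ∈ Q (other pairings), all impossible. Hence [Q(γ):Q] = 4 = [Q(√141, √211):Q], so Q(γ) = Q(√141, √211).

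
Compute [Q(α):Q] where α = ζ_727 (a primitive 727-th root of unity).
[Q(α):Q] = 726

The minimal polynomial of ζ_727 over Q is the 727-th cyclotomic polynomial Φ_727(x), which is irreducible over Q and has degree φ(727) = 726. Hence [Q(α):Q] = φ(727) = 726.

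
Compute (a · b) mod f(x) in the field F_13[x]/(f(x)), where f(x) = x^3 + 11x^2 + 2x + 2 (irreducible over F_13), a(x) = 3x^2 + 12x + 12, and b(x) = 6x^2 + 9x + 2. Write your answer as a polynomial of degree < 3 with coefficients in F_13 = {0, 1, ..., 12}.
a · b ≡ 4x^2 + 8x + 1 (mod f(x))

Multiply in F_13[x]: a(x)·b(x) = (3x^2 + 12x + 12)·(6x^2 + 9x + 2) = 5x^4 + 8x^3 + 4x^2 + 2x + 11. This has degree ≥ 3, so divide by f(x) over F_13: 5x^4 + 8x^3 + 4x^2 + 2x + 11 = (5x + 5)·(x^3 + 11x^2 + 2x + 2) + (4x^2 + 8x + 1). Hence a·b ≡ 4x^2 + 8x + 1 (mod f). (F_13[x]/(f) is a field with 13^3 = 2197 elements since f is irreducible of degree 3.)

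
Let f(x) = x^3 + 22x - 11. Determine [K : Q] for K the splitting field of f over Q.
[K : Q] = 6

By the rational root test, any rational root of the monic integer polynomial f(x) = x^3 + 22x - 11 must be an integer dividing the constant term -11, i.e. one of ±{1, 11}. Evaluating: f(1) = 12, f(-1) = -34, f(11) = 1562, f(-11) = -1584; none is 0, so f has no rational root and is therefore irreducible over Q (a cubic with no linear factor over a field is irreducible). For an irreducible cubic, the Galois group is A_3 or S_3 according as the discriminant disc(f) = -4a^3 - 27b^2 = -4·(22)^3 - 27·(-11)^2 = -45859 is or is not a square in Q. Here disc(f) = -45859 is not a perfect square in Q, so the Galois group of f over Q is not contained in A_3 and must be all of S_3. The splitting field has degree |S_3| = 6 over Q, so [K : Q] = 6.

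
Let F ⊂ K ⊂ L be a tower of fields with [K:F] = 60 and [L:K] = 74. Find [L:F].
[L:F] = 4440

The tower law says that for any tower of field extensions F ⊂ K ⊂ L with finite degrees, [L:F] = [L:K] · [K:F]. Here this gives [L:F] = 74 · 60 = 4440.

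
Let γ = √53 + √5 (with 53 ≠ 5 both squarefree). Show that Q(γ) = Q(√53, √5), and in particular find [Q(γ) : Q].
[Q(γ) : Q] = 4 (equivalently, Q(γ) = Q(√53, √5))

Obviously Q(γ) ⊆ Q(√53, √5), and [Q(√53, √5):Q] = 4 (since 53, 5 are distinct squarefree integers > 1 with 265 not a perfect square). To show equality we compute the minimal polynomial of γ. From γ = √53 + √5: γ^2 = 53 + 2√(265) + 5 = 58 + 2√(265), so γ^2 - 58 = 2√(265); squaring, (γ^2 - 58)^2 = 4·265, i.e. γ^4 - 116γ^2 + 3364 - 1060 = 0, i.e. γ^4 - 116γ^2 + 2304 = 0. So γ is a root of x^4 - 116x^2 + 2304. This polynomial is irreducible over Q: it has no rational root (each ±√53 ± √5 is irrational), and any factorization into two quadratics over Q would force √(265) ∈ Q (pairing opposite roots) or √53, √5 ∈ Q (other pairings), all impossible. Hence [Q(γ):Q] = 4 = [Q(√53, √5):Q], so Q(γ) = Q(√53, √5).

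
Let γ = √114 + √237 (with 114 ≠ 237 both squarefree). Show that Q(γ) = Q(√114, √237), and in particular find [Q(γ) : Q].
[Q(γ) : Q] = 4 (equivalently, Q(γ) = Q(√114, √237))

Obviously Q(γ) ⊆ Q(√114, √237), and [Q(√114, √237):Q] = 4 (since 114, 237 are distinct squarefree integers > 1 with 27018 not a perfect square). To show equality we compute the minimal polynomial of γ. From γ = √114 + √237: γ^2 = 114 + 2√(27018) + 237 = 351 + 2√(27018), so γ^2 - 351 = 2√(27018); squaring, (γ^2 - 351)^2 = 4·27018, i.e. γ^4 - 702γ^2 + 123201 - 108072 = 0, i.e. γ^4 - 702γ^2 + 15129 = 0. So γ is a root of x^4 - 702x^2 + 15129. This polynomial is irreducible over Q: it has no rational root (each ±√114 ± √237 is irrational), and any factorization into two quadratics over Q would force √(27018) ∈ Q (pairing opposite roots) or √114, √237 ∈ Q (other pairings), all impossible. Hence [Q(γ):Q] = 4 = [Q(√114, √237):Q], so Q(γ) = Q(√114, √237).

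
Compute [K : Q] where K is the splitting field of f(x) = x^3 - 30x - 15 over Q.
[K : Q] = 6

By the rational root test, any rational root of the monic integer polynomial f(x) = x^3 - 30x - 15 must be an integer dividing the constant term -15, i.e. one of ±{1, 3, 5, 15}. Evaluating: f(1) = -44, f(-1) = 14, f(3) = -78, f(-3) = 48, f(5) = -40, f(-5) = 10, f(15) = 2910, f(-15) = -2940; none is 0, so f has no rational root and is therefore irreducible over Q (a cubic with no linear factor over a field is irreducible). For an irreducible cubic, the Galois group is A_3 or S_3 according as the discriminant disc(f) = -4a^3 - 27b^2 = -4·(-30)^3 - 27·(-15)^2 = 101925 is or is not a square in Q. Here disc(f) = 101925 is not a perfect square in Q, so the Galois group of f over Q is not contained in A_3 and must be all of S_3. The splitting field has degree |S_3| = 6 over Q, so [K : Q] = 6.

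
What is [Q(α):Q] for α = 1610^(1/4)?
[Q(α):Q] = 4

α is a root of x^4 - 1610. By Eisenstein's criterion at the prime p = 2 (which divides the constant term 1610 but p^2 = 4 does not, since 1610 is squarefree), x^4 - 1610 is irreducible over Q. Hence [Q(α):Q] = 4.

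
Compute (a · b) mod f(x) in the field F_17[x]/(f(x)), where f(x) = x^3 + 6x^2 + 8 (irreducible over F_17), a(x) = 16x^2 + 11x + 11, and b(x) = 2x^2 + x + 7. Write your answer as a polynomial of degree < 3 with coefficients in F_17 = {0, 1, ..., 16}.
a · b ≡ 15x^2 + 2x (mod f(x))

Multiply in F_17[x]: a(x)·b(x) = (16x^2 + 11x + 11)·(2x^2 + x + 7) = 15x^4 + 4x^3 + 9x^2 + 3x + 9. This has degree ≥ 3, so divide by f(x) over F_17: 15x^4 + 4x^3 + 9x^2 + 3x + 9 = (15x + 16)·(x^3 + 6x^2 + 8) + (15x^2 + 2x). Hence a·b ≡ 15x^2 + 2x (mod f). (F_17[x]/(f) is a field with 17^3 = 4913 elements since f is irreducible of degree 3.)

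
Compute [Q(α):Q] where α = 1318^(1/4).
[Q(α):Q] = 4

α is a root of x^4 - 1318. By Eisenstein's criterion at the prime p = 2 (which divides the constant term 1318 but p^2 = 4 does not, since 1318 is squarefree), x^4 - 1318 is irreducible over Q. Hence [Q(α):Q] = 4.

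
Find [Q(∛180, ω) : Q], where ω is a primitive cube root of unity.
[Q(∛180, ω) : Q] = 6

[Q(∛180):Q] = 3 (min poly x^3 - 180, irreducible since 180 is not a perfect cube). [Q(ω):Q] = 2 (min poly x^2 + x + 1). Since Q(∛180) ⊂ R and ω ∉ R, we have ω ∉ Q(∛180), so x^2 + x + 1 remains irreducible over Q(∛180) and [Q(∛180, ω) : Q(∛180)] = 2. By the tower law, [Q(∛180, ω) : Q] = 3 · 2 = 6. (In fact Q(∛180, ω) is the splitting field of x^3 - 180 over Q.)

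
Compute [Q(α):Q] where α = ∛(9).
[Q(α):Q] = 3

The minimal polynomial of α is x^3 - 9, irreducible over Q since 9 is not a perfect cube (so x^3 - 9 has no rational root). Hence [Q(α):Q] = deg(m_α) = 3.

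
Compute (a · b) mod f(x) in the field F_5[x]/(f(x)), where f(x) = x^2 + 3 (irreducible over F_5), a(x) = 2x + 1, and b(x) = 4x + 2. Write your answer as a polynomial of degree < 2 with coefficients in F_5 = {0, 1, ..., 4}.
a · b ≡ 3x + 3 (mod f(x))

Multiply in F_5[x]: a(x)·b(x) = (2x + 1)·(4x + 2) = 3x^2 + 3x + 2. This has degree ≥ 2, so divide by f(x) over F_5: 3x^2 + 3x + 2 = (3)·(x^2 + 3) + (3x + 3). Hence a·b ≡ 3x + 3 (mod f). (F_5[x]/(f) is a field with 5^2 = 25 elements since f is irreducible of degree 2.)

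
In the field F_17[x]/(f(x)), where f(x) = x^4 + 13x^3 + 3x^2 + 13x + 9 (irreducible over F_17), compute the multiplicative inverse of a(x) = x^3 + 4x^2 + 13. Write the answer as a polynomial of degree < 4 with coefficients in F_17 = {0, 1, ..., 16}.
a(x)^(-1) ≡ 2x^3 + 8x^2 + 5x + 3 (mod f(x))

Since f is irreducible over F_17, F_17[x]/(f) is a field and a(x) ≠ 0 has an inverse. Apply the extended Euclidean algorithm to f(x) and a(x) in F_17[x]: f(x) = (x + 9)·a(x) + (x^2 + 11);  a(x) = (x + 4)·(x^2 + 11) + (6x + 3);  (x^2 + 11) = (3x + 7)·(6x + 3) + (7). The last nonzero remainder is the constant 7 = gcd(f, a) in F_17. Back-substituting through the division chain expresses 7 = s(x)·a(x) + t(x)·f(x) with s(x) ≡ 14x^3 + 5x^2 + x + 4 (mod f), so (14x^3 + 5x^2 + x + 4)·a(x) ≡ 7 (mod f). Multiplying by 7^(-1) ≡ 5 in F_17 gives a(x)^(-1) ≡ 5·(14x^3 + 5x^2 + x + 4) ≡ 2x^3 + 8x^2 + 5x + 3 (mod f). Check: (x^3 + 4x^2 + 13)·(2x^3 + 8x^2 + 5x + 3) = 2x^6 + 16x^5 + 3x^4 + 15x^3 + 14x^2 + 14x + 5 ≡ 1 (mod x^4 + 13x^3 + 3x^2 + 13x + 9).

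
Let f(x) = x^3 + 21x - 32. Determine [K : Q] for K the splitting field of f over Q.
[K : Q] = 6

By the rational root test, any rational root of the monic integer polynomial f(x) = x^3 + 21x - 32 must be an integer dividing the constant term -32, i.e. one of ±{1, 2, 4, 8, 16, 32}. Evaluating: f(1) = -10, f(-1) = -54, f(2) = 18, f(-2) = -82, f(4) = 116, f(-4) = -180, f(8) = 648, f(-8) = -712, f(16) = 4400, f(-16) = -4464, f(32) = 33408, f(-32) = -33472; none is 0, so f has no rational root and is therefore irreducible over Q (a cubic with no linear factor over a field is irreducible). For an irreducible cubic, the Galois group is A_3 or S_3 according as the discriminant disc(f) = -4a^3 - 27b^2 = -4·(21)^3 - 27·(-32)^2 = -64692 is or is not a square in Q. Here disc(f) = -64692 is not a perfect square in Q, so the Galois group of f over Q is not contained in A_3 and must be all of S_3. The splitting field has degree |S_3| = 6 over Q, so [K : Q] = 6.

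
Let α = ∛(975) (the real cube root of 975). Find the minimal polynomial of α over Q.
m_α(x) = x^3 - 975

α satisfies α^3 = 975, so x^3 - 975 annihilates α. By the rational root test, a rational root p/q (in lowest terms) of x^3 - 975 would satisfy p^3 = 975 q^3, forcing q = 1 and p^3 = 975; but 975 is not a perfect cube, contradiction. A monic cubic over Q with no rational root is irreducible (any nontrivial factorization would include a linear factor). Hence x^3 - 975 is the minimal polynomial of α, and in particular [Q(α):Q] = 3.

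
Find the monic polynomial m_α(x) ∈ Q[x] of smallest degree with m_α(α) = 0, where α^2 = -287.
m_α(x) = x^2 + 287

α satisfies α^2 + 287 = 0, so x^2 + 287 annihilates α. Since d = -287 is squarefree and ≠ 1, it is not a perfect square in Q, so x^2 + 287 has no rational root and is therefore irreducible over Q (a degree-2 polynomial over a field is irreducible iff it has no root). Hence m_α(x) = x^2 + 287.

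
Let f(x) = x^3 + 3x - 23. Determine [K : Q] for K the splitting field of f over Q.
[K : Q] = 6

By the rational root test, any rational root of the monic integer polynomial f(x) = x^3 + 3x - 23 must be an integer dividing the constant term -23, i.e. one of ±{1, 23}. Evaluating: f(1) = -19, f(-1) = -27, f(23) = 12213, f(-23) = -12259; none is 0, so f has no rational root and is therefore irreducible over Q (a cubic with no linear factor over a field is irreducible). For an irreducible cubic, the Galois group is A_3 or S_3 according as the discriminant disc(f) = -4a^3 - 27b^2 = -4·(3)^3 - 27·(-23)^2 = -14391 is or is not a square in Q. Here disc(f) = -14391 is not a perfect square in Q, so the Galois group of f over Q is not contained in A_3 and must be all of S_3. The splitting field has degree |S_3| = 6 over Q, so [K : Q] = 6.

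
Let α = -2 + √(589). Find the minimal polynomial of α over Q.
m_α(x) = x^2 + 4x - 585

From α + 2 = √(589), squaring gives (α + 2)^2 = 589, i.e. α^2 + 4α + 4 = 589, so α^2 + 4α - 585 = 0. The discriminant of x^2 + 4x - 585 is (4)^2 - 4·(-585) = 16 + 2340 = 2356, and 4·(589) is not a perfect square in Q since 589 is squarefree and ≠ 1. Hence x^2 + 4x - 585 is irreducible over Q and is the minimal polynomial of α.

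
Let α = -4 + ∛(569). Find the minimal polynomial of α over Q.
m_α(x) = x^3 + 12x^2 + 48x - 505

Set β = α + 4 = ∛(569), so β^3 = 569. Then (α + 4)^3 - 569 = 0, i.e. α is a root of g(x) = (x + 4)^3 - 569 = x^3 + 12x^2 + 48x - 505. Since g(x) = h(x + 4) where h(x) = x^3 - 569, and h is irreducible over Q (because 569 is not a perfect cube, so h has no rational root, and a monic cubic with no rational root is irreducible), g is also irreducible (irreducibility is preserved under the substitution x → x + 4). Hence m_α(x) = x^3 + 12x^2 + 48x - 505.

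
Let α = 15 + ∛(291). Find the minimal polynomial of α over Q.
m_α(x) = x^3 - 45x^2 + 675x - 3666

Set β = α - 15 = ∛(291), so β^3 = 291. Then (α - 15)^3 - 291 = 0, i.e. α is a root of g(x) = (x - 15)^3 - 291 = x^3 - 45x^2 + 675x - 3666. Since g(x) = h(x - 15) where h(x) = x^3 - 291, and h is irreducible over Q (because 291 is not a perfect cube, so h has no rational root, and a monic cubic with no rational root is irreducible), g is also irreducible (irreducibility is preserved under the substitution x → x - 15). Hence m_α(x) = x^3 - 45x^2 + 675x - 3666.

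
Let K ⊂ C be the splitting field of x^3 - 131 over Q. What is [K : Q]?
[K : Q] = 6

The roots of x^3 - 131 are ∛131, ω∛131, ω^2∛131 where ω = e^(2πi/3) is a primitive cube root of unity, so K = Q(∛131, ω). Now [Q(∛131):Q] = 3 (since 131 is not a perfect cube, x^3 - 131 is irreducible) and [Q(ω):Q] = 2. Both 2 and 3 divide [K:Q], and [K:Q] ≤ 3·2 = 6, so [K:Q] = 6. (Equivalently: Q(∛131) ⊂ R but ω ∉ R, so [K : Q(∛131)] = 2.)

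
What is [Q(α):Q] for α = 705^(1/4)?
[Q(α):Q] = 4

α is a root of x^4 - 705. By Eisenstein's criterion at the prime p = 3 (which divides the constant term 705 but p^2 = 9 does not, since 705 is squarefree), x^4 - 705 is irreducible over Q. Hence [Q(α):Q] = 4.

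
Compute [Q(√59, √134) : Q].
[Q(√59, √134) : Q] = 4

[Q(√59):Q] = 2 (min poly x^2 - 59, irreducible since 59 is squarefree > 1). For the top step, suppose √134 ∈ Q(√59), say √134 = c + d√59 with c, d ∈ Q. Squaring: 134 = c^2 + 59d^2 + 2cd√59. Since √59 ∉ Q this forces 2cd = 0. If d = 0 then √134 = c ∈ Q, contradicting 134 squarefree > 1. If c = 0 then 134 = 59d^2, so 59·134 = (59d)^2 is a perfect square in Q — but 59·134 = 7906 is not a perfect square (since 59 and 134 are distinct squarefree integers). Contradiction. Hence √134 ∉ Q(√59), so x^2 - 134 stays irreducible over Q(√59) and [Q(√59, √134) : Q(√59)] = 2. By the tower law, [Q(√59, √134) : Q] = 2 · 2 = 4.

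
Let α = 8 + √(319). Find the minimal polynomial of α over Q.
m_α(x) = x^2 - 16x - 255

From α - 8 = √(319), squaring gives (α - 8)^2 = 319, i.e. α^2 - 16α + 64 = 319, so α^2 - 16α - 255 = 0. The discriminant of x^2 - 16x - 255 is (-16)^2 - 4·(-255) = 256 + 1020 = 1276, and 4·(319) is not a perfect square in Q since 319 is squarefree and ≠ 1. Hence x^2 - 16x - 255 is irreducible over Q and is the minimal polynomial of α.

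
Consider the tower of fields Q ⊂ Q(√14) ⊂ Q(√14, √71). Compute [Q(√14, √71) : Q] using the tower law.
[Q(√14, √71) : Q] = 4

[Q(√14):Q] = 2 (min poly x^2 - 14, irreducible since 14 is squarefree > 1). For the top step, suppose √71 ∈ Q(√14), say √71 = c + d√14 with c, d ∈ Q. Squaring: 71 = c^2 + 14d^2 + 2cd√14. Since √14 ∉ Q this forces 2cd = 0. If d = 0 then √71 = c ∈ Q, contradicting 71 squarefree > 1. If c = 0 then 71 = 14d^2, so 14·71 = (14d)^2 is a perfect square in Q — but 14·71 = 994 is not a perfect square (since 14 and 71 are distinct squarefree integers). Contradiction. Hence √71 ∉ Q(√14), so x^2 - 71 stays irreducible over Q(√14) and [Q(√14, √71) : Q(√14)] = 2. By the tower law, [Q(√14, √71) : Q] = 2 · 2 = 4.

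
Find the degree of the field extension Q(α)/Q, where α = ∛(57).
[Q(α):Q] = 3

The minimal polynomial of α is x^3 - 57, irreducible over Q since 57 is not a perfect cube (so x^3 - 57 has no rational root). Hence [Q(α):Q] = deg(m_α) = 3.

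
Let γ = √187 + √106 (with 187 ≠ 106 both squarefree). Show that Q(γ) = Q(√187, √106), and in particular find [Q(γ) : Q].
[Q(γ) : Q] = 4 (equivalently, Q(γ) = Q(√187, √106))

Obviously Q(γ) ⊆ Q(√187, √106), and [Q(√187, √106):Q] = 4 (since 187, 106 are distinct squarefree integers > 1 with 19822 not a perfect square). To show equality we compute the minimal polynomial of γ. From γ = √187 + √106: γ^2 = 187 + 2√(19822) + 106 = 293 + 2√(19822), so γ^2 - 293 = 2√(19822); squaring, (γ^2 - 293)^2 = 4·19822, i.e. γ^4 - 586γ^2 + 85849 - 79288 = 0, i.e. γ^4 - 586γ^2 + 6561 = 0. So γ is a root of x^4 - 586x^2 + 6561. This polynomial is irreducible over Q: it has no rational root (each ±√187 ± √106 is irrational), and any factorization into two quadratics over Q would force √(19822) ∈ Q (pairing opposite roots) or √187, √106 ∈ Q (other pairings), all impossible. Hence [Q(γ):Q] = 4 = [Q(√187, √106):Q], so Q(γ) = Q(√187, √106).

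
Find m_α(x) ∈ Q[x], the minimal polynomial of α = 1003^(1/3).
m_α(x) = x^3 - 1003

α satisfies α^3 = 1003, so x^3 - 1003 annihilates α. By the rational root test, a rational root p/q (in lowest terms) of x^3 - 1003 would satisfy p^3 = 1003 q^3, forcing q = 1 and p^3 = 1003; but 1003 is not a perfect cube, contradiction. A monic cubic over Q with no rational root is irreducible (any nontrivial factorization would include a linear factor). Hence x^3 - 1003 is the minimal polynomial of α, and in particular [Q(α):Q] = 3.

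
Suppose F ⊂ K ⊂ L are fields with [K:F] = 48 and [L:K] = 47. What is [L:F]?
[L:F] = 2256

The tower law says that for any tower of field extensions F ⊂ K ⊂ L with finite degrees, [L:F] = [L:K] · [K:F]. Here this gives [L:F] = 47 · 48 = 2256.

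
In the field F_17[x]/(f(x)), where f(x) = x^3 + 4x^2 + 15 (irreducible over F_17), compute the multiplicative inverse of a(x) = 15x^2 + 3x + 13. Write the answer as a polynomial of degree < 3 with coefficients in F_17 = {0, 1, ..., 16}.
a(x)^(-1) ≡ 8x^2 + 16x + 15 (mod f(x))

Since f is irreducible over F_17, F_17[x]/(f) is a field and a(x) ≠ 0 has an inverse. Apply the extended Euclidean algorithm to f(x) and a(x) in F_17[x]: f(x) = (8x + 10)·a(x) + (2x + 4);  a(x) = (16x + 12)·(2x + 4) + (16). The last nonzero remainder is the constant 16 = gcd(f, a) in F_17. Back-substituting through the division chain expresses 16 = s(x)·a(x) + t(x)·f(x) with s(x) ≡ 9x^2 + x + 2 (mod f), so (9x^2 + x + 2)·a(x) ≡ 16 (mod f). Multiplying by 16^(-1) ≡ 16 in F_17 gives a(x)^(-1) ≡ 16·(9x^2 + x + 2) ≡ 8x^2 + 16x + 15 (mod f). Check: (15x^2 + 3x + 13)·(8x^2 + 16x + 15) = x^4 + 9x^3 + 3x^2 + 15x + 8 ≡ 1 (mod x^3 + 4x^2 + 15).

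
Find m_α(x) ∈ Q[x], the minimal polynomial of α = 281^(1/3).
m_α(x) = x^3 - 281

α satisfies α^3 = 281, so x^3 - 281 annihilates α. By the rational root test, a rational root p/q (in lowest terms) of x^3 - 281 would satisfy p^3 = 281 q^3, forcing q = 1 and p^3 = 281; but 281 is not a perfect cube, contradiction. A monic cubic over Q with no rational root is irreducible (any nontrivial factorization would include a linear factor). Hence x^3 - 281 is the minimal polynomial of α, and in particular [Q(α):Q] = 3.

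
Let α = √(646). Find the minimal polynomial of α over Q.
m_α(x) = x^2 - 646

α satisfies α^2 - 646 = 0, so x^2 - 646 annihilates α. Since d = 646 is squarefree and ≠ 1, it is not a perfect square in Q, so x^2 - 646 has no rational root and is therefore irreducible over Q (a degree-2 polynomial over a field is irreducible iff it has no root). Hence m_α(x) = x^2 - 646.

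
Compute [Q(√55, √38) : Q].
[Q(√55, √38) : Q] = 4

[Q(√55):Q] = 2 (min poly x^2 - 55, irreducible since 55 is squarefree > 1). For the top step, suppose √38 ∈ Q(√55), say √38 = c + d√55 with c, d ∈ Q. Squaring: 38 = c^2 + 55d^2 + 2cd√55. Since √55 ∉ Q this forces 2cd = 0. If d = 0 then √38 = c ∈ Q, contradicting 38 squarefree > 1. If c = 0 then 38 = 55d^2, so 55·38 = (55d)^2 is a perfect square in Q — but 55·38 = 2090 is not a perfect square (since 55 and 38 are distinct squarefree integers). Contradiction. Hence √38 ∉ Q(√55), so x^2 - 38 stays irreducible over Q(√55) and [Q(√55, √38) : Q(√55)] = 2. By the tower law, [Q(√55, √38) : Q] = 2 · 2 = 4.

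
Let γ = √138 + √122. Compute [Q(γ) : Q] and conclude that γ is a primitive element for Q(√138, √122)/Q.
[Q(γ) : Q] = 4 (equivalently, Q(γ) = Q(√138, √122))

Obviously Q(γ) ⊆ Q(√138, √122), and [Q(√138, √122):Q] = 4 (since 138, 122 are distinct squarefree integers > 1 with 16836 not a perfect square). To show equality we compute the minimal polynomial of γ. From γ = √138 + √122: γ^2 = 138 + 2√(16836) + 122 = 260 + 2√(16836), so γ^2 - 260 = 2√(16836); squaring, (γ^2 - 260)^2 = 4·16836, i.e. γ^4 - 520γ^2 + 67600 - 67344 = 0, i.e. γ^4 - 520γ^2 + 256 = 0. So γ is a root of x^4 - 520x^2 + 256. This polynomial is irreducible over Q: it has no rational root (each ±√138 ± √122 is irrational), and any factorization into two quadratics over Q would force √(16836) ∈ Q (pairing opposite roots) or √138, √122 ∈ Q (other pairings), all impossible. Hence [Q(γ):Q] = 4 = [Q(√138, √122):Q], so Q(γ) = Q(√138, √122).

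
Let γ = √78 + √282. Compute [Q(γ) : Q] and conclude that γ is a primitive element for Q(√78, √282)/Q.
[Q(γ) : Q] = 4 (equivalently, Q(γ) = Q(√78, √282))

Obviously Q(γ) ⊆ Q(√78, √282), and [Q(√78, √282):Q] = 4 (since 78, 282 are distinct squarefree integers > 1 with 21996 not a perfect square). To show equality we compute the minimal polynomial of γ. From γ = √78 + √282: γ^2 = 78 + 2√(21996) + 282 = 360 + 2√(21996), so γ^2 - 360 = 2√(21996); squaring, (γ^2 - 360)^2 = 4·21996, i.e. γ^4 - 720γ^2 + 129600 - 87984 = 0, i.e. γ^4 - 720γ^2 + 41616 = 0. So γ is a root of x^4 - 720x^2 + 41616. This polynomial is irreducible over Q: it has no rational root (each ±√78 ± √282 is irrational), and any factorization into two quadratics over Q would force √(21996) ∈ Q (pairing opposite roots) or √78, √282 ∈ Q (other pairings), all impossible. Hence [Q(γ):Q] = 4 = [Q(√78, √282):Q], so Q(γ) = Q(√78, √282).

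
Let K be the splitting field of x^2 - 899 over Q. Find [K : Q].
[K : Q] = 2

f(x) = x^2 - 899 factors as (x - √899)(x + √899). The splitting field is K = Q(√899). Since 899 is squarefree and > 1, it is not a perfect square, so x^2 - 899 is irreducible over Q and [Q(√899) : Q] = 2. Hence [K : Q] = 2.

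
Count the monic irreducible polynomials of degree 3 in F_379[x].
There are 18146520 monic irreducible polynomials of degree 3 over F_379

Each element of F_{379^3} that lies in no proper subfield is a root of exactly one monic irreducible of degree 3 over F_379, and each such polynomial has 3 distinct roots in F_{379^3}. By Möbius inversion the count is N_379(3) = (1/3) Σ_{d|3} μ(3/d) · 379^d = (1/3)(μ(3)·379^1 + μ(1)·379^3) = 54439560/3 = 18146520.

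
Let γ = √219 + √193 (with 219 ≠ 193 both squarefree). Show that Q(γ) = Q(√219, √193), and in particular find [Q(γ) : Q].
[Q(γ) : Q] = 4 (equivalently, Q(γ) = Q(√219, √193))

Obviously Q(γ) ⊆ Q(√219, √193), and [Q(√219, √193):Q] = 4 (since 219, 193 are distinct squarefree integers > 1 with 42267 not a perfect square). To show equality we compute the minimal polynomial of γ. From γ = √219 + √193: γ^2 = 219 + 2√(42267) + 193 = 412 + 2√(42267), so γ^2 - 412 = 2√(42267); squaring, (γ^2 - 412)^2 = 4·42267, i.e. γ^4 - 824γ^2 + 169744 - 169068 = 0, i.e. γ^4 - 824γ^2 + 676 = 0. So γ is a root of x^4 - 824x^2 + 676. This polynomial is irreducible over Q: it has no rational root (each ±√219 ± √193 is irrational), and any factorization into two quadratics over Q would force √(42267) ∈ Q (pairing opposite roots) or √219, √193 ∈ Q (other pairings), all impossible. Hence [Q(γ):Q] = 4 = [Q(√219, √193):Q], so Q(γ) = Q(√219, √193).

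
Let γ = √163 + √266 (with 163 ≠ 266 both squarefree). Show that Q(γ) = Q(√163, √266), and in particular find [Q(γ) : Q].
[Q(γ) : Q] = 4 (equivalently, Q(γ) = Q(√163, √266))

Obviously Q(γ) ⊆ Q(√163, √266), and [Q(√163, √266):Q] = 4 (since 163, 266 are distinct squarefree integers > 1 with 43358 not a perfect square). To show equality we compute the minimal polynomial of γ. From γ = √163 + √266: γ^2 = 163 + 2√(43358) + 266 = 429 + 2√(43358), so γ^2 - 429 = 2√(43358); squaring, (γ^2 - 429)^2 = 4·43358, i.e. γ^4 - 858γ^2 + 184041 - 173432 = 0, i.e. γ^4 - 858γ^2 + 10609 = 0. So γ is a root of x^4 - 858x^2 + 10609. This polynomial is irreducible over Q: it has no rational root (each ±√163 ± √266 is irrational), and any factorization into two quadratics over Q would force √(43358) ∈ Q (pairing opposite roots) or √163, √266 ∈ Q (other pairings), all impossible. Hence [Q(γ):Q] = 4 = [Q(√163, √266):Q], so Q(γ) = Q(√163, √266).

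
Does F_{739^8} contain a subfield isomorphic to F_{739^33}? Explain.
No: F_{739^33} is not a subfield of F_{739^8}

F_{p^m} embeds in F_{p^n} iff m | n. Here 33 ∤ 8 (since 8 = 0·33 + 8 with remainder 8 ≠ 0), so F_{739^33} is not a subfield of F_{739^8}. Equivalently: if it were, the tower law would give 33 = [F_{739^33}:F_739] dividing [F_{739^8}:F_739] = 8, contradiction.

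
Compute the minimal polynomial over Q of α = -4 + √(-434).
m_α(x) = x^2 + 8x + 450

From α + 4 = √(-434), squaring gives (α + 4)^2 = -434, i.e. α^2 + 8α + 16 = -434, so α^2 + 8α + 450 = 0. The discriminant of x^2 + 8x + 450 is (8)^2 - 4·(450) = 64 - 1800 = -1736, and 4·(-434) is not a perfect square in Q since -434 is squarefree and ≠ 1. Hence x^2 + 8x + 450 is irreducible over Q and is the minimal polynomial of α.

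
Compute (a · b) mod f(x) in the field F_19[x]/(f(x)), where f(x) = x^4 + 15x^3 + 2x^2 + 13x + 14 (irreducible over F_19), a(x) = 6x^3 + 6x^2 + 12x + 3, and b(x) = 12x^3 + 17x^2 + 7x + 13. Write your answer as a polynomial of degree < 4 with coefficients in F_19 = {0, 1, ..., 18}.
a · b ≡ 8x^3 + 7x^2 + 18x + 5 (mod f(x))

Multiply in F_19[x]: a(x)·b(x) = (6x^3 + 6x^2 + 12x + 3)·(12x^3 + 17x^2 + 7x + 13) = 15x^6 + 3x^5 + 3x^4 + 18x^3 + 4x^2 + 6x + 1. This has degree ≥ 4, so divide by f(x) over F_19: 15x^6 + 3x^5 + 3x^4 + 18x^3 + 4x^2 + 6x + 1 = (15x^2 + 6x + 16)·(x^4 + 15x^3 + 2x^2 + 13x + 14) + (8x^3 + 7x^2 + 18x + 5). Hence a·b ≡ 8x^3 + 7x^2 + 18x + 5 (mod f). (F_19[x]/(f) is a field with 19^4 = 130321 elements since f is irreducible of degree 4.)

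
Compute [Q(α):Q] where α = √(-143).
[Q(α):Q] = 2

[Q(α):Q] equals the degree of the minimal polynomial of α. Here α^2 = -143 and x^2 + 143 is irreducible (d = -143 is squarefree, ≠ 1, hence not a square), so deg(m_α) = 2. Thus [Q(α):Q] = 2.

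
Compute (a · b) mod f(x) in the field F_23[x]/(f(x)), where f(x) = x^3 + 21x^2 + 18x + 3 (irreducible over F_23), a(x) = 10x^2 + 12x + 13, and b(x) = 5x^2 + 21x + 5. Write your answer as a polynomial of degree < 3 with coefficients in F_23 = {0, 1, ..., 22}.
a · b ≡ 9x + 13 (mod f(x))

Multiply in F_23[x]: a(x)·b(x) = (10x^2 + 12x + 13)·(5x^2 + 21x + 5) = 4x^4 + 17x^3 + 22x^2 + 11x + 19. This has degree ≥ 3, so divide by f(x) over F_23: 4x^4 + 17x^3 + 22x^2 + 11x + 19 = (4x + 2)·(x^3 + 21x^2 + 18x + 3) + (9x + 13). Hence a·b ≡ 9x + 13 (mod f). (F_23[x]/(f) is a field with 23^3 = 12167 elements since f is irreducible of degree 3.)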